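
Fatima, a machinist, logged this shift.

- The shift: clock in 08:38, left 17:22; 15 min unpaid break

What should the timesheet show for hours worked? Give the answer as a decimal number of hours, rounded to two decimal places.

The shift: 08:38–17:22 = 8 h 44 min; less 15 min break → 8 h 29 min

8.48 hours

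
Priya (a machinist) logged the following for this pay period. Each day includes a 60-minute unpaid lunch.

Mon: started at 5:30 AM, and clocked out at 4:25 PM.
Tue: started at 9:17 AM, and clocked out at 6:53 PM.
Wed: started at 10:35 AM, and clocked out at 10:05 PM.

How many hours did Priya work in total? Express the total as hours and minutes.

29 h 1 min

Mon: 5:30 AM–4:25 PM = 10 h 55 min; less 60 min break → 9 h 55 min
Tue: 9:17 AM–6:53 PM = 9 h 36 min; less 60 min break → 8 h 36 min
Wed: 10:35 AM–10:05 PM = 11 h 30 min; less 60 min break → 10 h 30 min
Total: 9 h 55 min + 8 h 36 min + 10 h 30 min = 29 h 1 min.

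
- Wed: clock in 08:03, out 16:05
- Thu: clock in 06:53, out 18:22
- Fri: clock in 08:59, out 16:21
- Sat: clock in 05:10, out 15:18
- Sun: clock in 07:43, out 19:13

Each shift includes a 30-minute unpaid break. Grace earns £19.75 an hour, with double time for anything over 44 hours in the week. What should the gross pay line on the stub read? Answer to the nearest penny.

Wed: 08:03–16:05 = 8 h 2 min; less 30 min break → 7 h 32 min
Thu: 06:53–18:22 = 11 h 29 min; less 30 min break → 10 h 59 min
Fri: 08:59–16:21 = 7 h 22 min; less 30 min break → 6 h 52 min
Sat: 05:10–15:18 = 10 h 8 min; less 30 min break → 9 h 38 min
Sun: 07:43–19:13 = 11 h 30 min; less 30 min break → 11 h 0 min
Total worked: 46 h 1 min = 2761 min.
Regular 44 h 0 min = 2640 min at £19.75/h; overtime 2 h 1 min = 121 min at £39.50/h.
Pay = (2640 × £19.75 + 121 × £39.50) ÷ 60 = £948.66.

£948.66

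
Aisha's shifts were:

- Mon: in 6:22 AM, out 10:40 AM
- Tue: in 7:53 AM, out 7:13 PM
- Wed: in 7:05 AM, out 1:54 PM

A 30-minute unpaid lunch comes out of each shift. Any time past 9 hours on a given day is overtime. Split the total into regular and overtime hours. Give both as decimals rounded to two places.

Mon: 6:22 AM–10:40 AM = 4 h 18 min; less 30 min break → 3 h 48 min
Tue: 7:53 AM–7:13 PM = 11 h 20 min; less 30 min break → 10 h 50 min
Wed: 7:05 AM–1:54 PM = 6 h 49 min; less 30 min break → 6 h 19 min
Mon reg 3 h 48 min / OT 0 h 0 min; Tue reg 9 h 0 min / OT 1 h 50 min; Wed reg 6 h 19 min / OT 0 h 0 min.
Totals: regular 19 h 7 min, overtime 1 h 50 min.

Regular 19.12 hours, overtime 1.83 hours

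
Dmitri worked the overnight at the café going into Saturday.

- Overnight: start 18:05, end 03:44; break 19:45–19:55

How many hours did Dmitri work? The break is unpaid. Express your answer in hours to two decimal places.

9.48 hours

Overnight: 18:05 → midnight = 5 h 55 min; midnight → 03:44 = 3 h 44 min; span 9 h 39 min; less 10 min break → 9 h 29 min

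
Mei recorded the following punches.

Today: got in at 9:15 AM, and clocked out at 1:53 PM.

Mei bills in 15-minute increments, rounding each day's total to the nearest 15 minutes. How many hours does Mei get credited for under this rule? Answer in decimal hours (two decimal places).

4.75 hours

Today: 9:15 AM–1:53 PM = 4 h 38 min → rounds to 4 h 45 min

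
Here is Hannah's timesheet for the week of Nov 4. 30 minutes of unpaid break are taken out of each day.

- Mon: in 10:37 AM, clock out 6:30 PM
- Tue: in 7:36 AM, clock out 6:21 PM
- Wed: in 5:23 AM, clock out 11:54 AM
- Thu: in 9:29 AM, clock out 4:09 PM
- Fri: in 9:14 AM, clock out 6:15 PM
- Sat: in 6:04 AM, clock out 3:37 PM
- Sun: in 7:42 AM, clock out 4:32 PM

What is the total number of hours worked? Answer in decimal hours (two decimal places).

55.72 hours

Mon: 10:37 AM–6:30 PM = 7 h 53 min; less 30 min break → 7 h 23 min
Tue: 7:36 AM–6:21 PM = 10 h 45 min; less 30 min break → 10 h 15 min
Wed: 5:23 AM–11:54 AM = 6 h 31 min; less 30 min break → 6 h 1 min
Thu: 9:29 AM–4:09 PM = 6 h 40 min; less 30 min break → 6 h 10 min
Fri: 9:14 AM–6:15 PM = 9 h 1 min; less 30 min break → 8 h 31 min
Sat: 6:04 AM–3:37 PM = 9 h 33 min; less 30 min break → 9 h 3 min
Sun: 7:42 AM–4:32 PM = 8 h 50 min; less 30 min break → 8 h 20 min
Total: 7 h 23 min + 10 h 15 min + 6 h 1 min + 6 h 10 min + 8 h 31 min + 9 h 3 min + 8 h 20 min = 55 h 43 min.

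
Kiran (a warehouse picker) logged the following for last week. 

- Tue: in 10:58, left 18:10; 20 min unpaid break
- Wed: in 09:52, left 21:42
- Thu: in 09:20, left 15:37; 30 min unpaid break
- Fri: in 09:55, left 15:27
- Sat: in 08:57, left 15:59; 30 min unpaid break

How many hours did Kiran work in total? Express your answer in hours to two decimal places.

36.55 hours

Tue: 10:58–18:10 = 7 h 12 min; less 20 min break → 6 h 52 min
Wed: 09:52–21:42 = 11 h 50 min
Thu: 09:20–15:37 = 6 h 17 min; less 30 min break → 5 h 47 min
Fri: 09:55–15:27 = 5 h 32 min
Sat: 08:57–15:59 = 7 h 2 min; less 30 min break → 6 h 32 min
Total: 6 h 52 min + 11 h 50 min + 5 h 47 min + 5 h 32 min + 6 h 32 min = 36 h 33 min.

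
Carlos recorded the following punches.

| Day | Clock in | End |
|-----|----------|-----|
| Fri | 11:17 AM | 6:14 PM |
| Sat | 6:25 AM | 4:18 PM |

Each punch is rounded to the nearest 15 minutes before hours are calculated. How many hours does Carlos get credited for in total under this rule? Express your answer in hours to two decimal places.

Fri: in 11:17 AM→11:15 AM, out 6:14 PM→6:15 PM; 7 h 0 min
Sat: in 6:25 AM→6:30 AM, out 4:18 PM→4:15 PM; 9 h 45 min
Total credited: 16 h 45 min.

16.75 hours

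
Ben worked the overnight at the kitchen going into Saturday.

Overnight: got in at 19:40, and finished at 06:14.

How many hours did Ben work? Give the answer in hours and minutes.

Overnight: 19:40 → midnight = 4 h 20 min; midnight → 06:14 = 6 h 14 min; span 10 h 34 min

10 h 34 min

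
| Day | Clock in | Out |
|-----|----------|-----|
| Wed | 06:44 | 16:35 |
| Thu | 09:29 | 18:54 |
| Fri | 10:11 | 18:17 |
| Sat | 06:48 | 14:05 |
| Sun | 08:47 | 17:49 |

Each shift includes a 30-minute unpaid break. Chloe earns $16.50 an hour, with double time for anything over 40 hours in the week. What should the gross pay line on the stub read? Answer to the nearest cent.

Wed: 06:44–16:35 = 9 h 51 min; less 30 min break → 9 h 21 min
Thu: 09:29–18:54 = 9 h 25 min; less 30 min break → 8 h 55 min
Fri: 10:11–18:17 = 8 h 6 min; less 30 min break → 7 h 36 min
Sat: 06:48–14:05 = 7 h 17 min; less 30 min break → 6 h 47 min
Sun: 08:47–17:49 = 9 h 2 min; less 30 min break → 8 h 32 min
Total worked: 41 h 11 min = 2471 min.
Regular 40 h 0 min = 2400 min at $16.50/h; overtime 1 h 11 min = 71 min at $33.00/h.
Pay = (2400 × $16.50 + 71 × $33.00) ÷ 60 = $699.05.

$699.05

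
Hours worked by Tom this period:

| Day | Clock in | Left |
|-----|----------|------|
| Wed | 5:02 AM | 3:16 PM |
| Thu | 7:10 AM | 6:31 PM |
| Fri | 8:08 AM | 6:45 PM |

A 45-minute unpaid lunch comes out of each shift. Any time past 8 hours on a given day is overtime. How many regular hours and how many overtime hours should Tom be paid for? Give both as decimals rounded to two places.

Wed: 5:02 AM–3:16 PM = 10 h 14 min; less 45 min break → 9 h 29 min
Thu: 7:10 AM–6:31 PM = 11 h 21 min; less 45 min break → 10 h 36 min
Fri: 8:08 AM–6:45 PM = 10 h 37 min; less 45 min break → 9 h 52 min
Wed reg 8 h 0 min / OT 1 h 29 min; Thu reg 8 h 0 min / OT 2 h 36 min; Fri reg 8 h 0 min / OT 1 h 52 min.
Totals: regular 24 h 0 min, overtime 5 h 57 min.

Regular 24.00 hours, overtime 5.95 hours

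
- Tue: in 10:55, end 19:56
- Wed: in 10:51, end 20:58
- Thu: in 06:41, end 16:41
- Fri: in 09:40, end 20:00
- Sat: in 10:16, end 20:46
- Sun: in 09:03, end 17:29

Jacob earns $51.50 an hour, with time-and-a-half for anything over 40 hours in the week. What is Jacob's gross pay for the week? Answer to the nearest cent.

Tue: 10:55–19:56 = 9 h 1 min
Wed: 10:51–20:58 = 10 h 7 min
Thu: 06:41–16:41 = 10 h 0 min
Fri: 09:40–20:00 = 10 h 20 min
Sat: 10:16–20:46 = 10 h 30 min
Sun: 09:03–17:29 = 8 h 26 min
Total worked: 58 h 24 min = 3504 min.
Regular 40 h 0 min = 2400 min at $51.50/h; overtime 18 h 24 min = 1104 min at $77.25/h.
Pay = (2400 × $51.50 + 1104 × $77.25) ÷ 60 = $3481.40.

$3481.40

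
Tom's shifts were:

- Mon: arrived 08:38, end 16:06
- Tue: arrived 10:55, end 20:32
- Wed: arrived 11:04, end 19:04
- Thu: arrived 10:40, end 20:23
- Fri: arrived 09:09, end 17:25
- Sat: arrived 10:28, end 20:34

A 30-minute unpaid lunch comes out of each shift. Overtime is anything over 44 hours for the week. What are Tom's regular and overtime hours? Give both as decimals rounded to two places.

Mon: 08:38–16:06 = 7 h 28 min; less 30 min break → 6 h 58 min
Tue: 10:55–20:32 = 9 h 37 min; less 30 min break → 9 h 7 min
Wed: 11:04–19:04 = 8 h 0 min; less 30 min break → 7 h 30 min
Thu: 10:40–20:23 = 9 h 43 min; less 30 min break → 9 h 13 min
Fri: 09:09–17:25 = 8 h 16 min; less 30 min break → 7 h 46 min
Sat: 10:28–20:34 = 10 h 6 min; less 30 min break → 9 h 36 min
Total worked: 50 h 10 min = 50.17 h.
Threshold 44 h → overtime 6 h 10 min, regular 44 h 0 min.

Regular 44.00 hours, overtime 6.17 hours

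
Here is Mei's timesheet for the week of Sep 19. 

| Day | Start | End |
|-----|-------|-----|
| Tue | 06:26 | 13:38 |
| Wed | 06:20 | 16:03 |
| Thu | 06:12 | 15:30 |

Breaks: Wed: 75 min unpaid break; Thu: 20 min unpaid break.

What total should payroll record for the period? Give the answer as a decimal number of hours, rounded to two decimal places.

24.63 hours

Tue: 06:26–13:38 = 7 h 12 min
Wed: 06:20–16:03 = 9 h 43 min; less 75 min break → 8 h 28 min
Thu: 06:12–15:30 = 9 h 18 min; less 20 min break → 8 h 58 min
Total: 7 h 12 min + 8 h 28 min + 8 h 58 min = 24 h 38 min.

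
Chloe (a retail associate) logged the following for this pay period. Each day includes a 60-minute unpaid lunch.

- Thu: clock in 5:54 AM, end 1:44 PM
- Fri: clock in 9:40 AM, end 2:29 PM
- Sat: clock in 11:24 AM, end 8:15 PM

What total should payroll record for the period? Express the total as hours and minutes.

18 h 30 min

Thu: 5:54 AM–1:44 PM = 7 h 50 min; less 60 min break → 6 h 50 min
Fri: 9:40 AM–2:29 PM = 4 h 49 min; less 60 min break → 3 h 49 min
Sat: 11:24 AM–8:15 PM = 8 h 51 min; less 60 min break → 7 h 51 min
Total: 6 h 50 min + 3 h 49 min + 7 h 51 min = 18 h 30 min.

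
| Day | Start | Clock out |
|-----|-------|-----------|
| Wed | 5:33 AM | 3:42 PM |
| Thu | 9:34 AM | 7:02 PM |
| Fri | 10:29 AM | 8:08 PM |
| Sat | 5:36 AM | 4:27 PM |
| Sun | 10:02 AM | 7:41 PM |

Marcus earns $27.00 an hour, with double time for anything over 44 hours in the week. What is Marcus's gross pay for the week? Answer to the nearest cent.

Wed: 5:33 AM–3:42 PM = 10 h 9 min
Thu: 9:34 AM–7:02 PM = 9 h 28 min
Fri: 10:29 AM–8:08 PM = 9 h 39 min
Sat: 5:36 AM–4:27 PM = 10 h 51 min
Sun: 10:02 AM–7:41 PM = 9 h 39 min
Total worked: 49 h 46 min = 2986 min.
Regular 44 h 0 min = 2640 min at $27.00/h; overtime 5 h 46 min = 346 min at $54.00/h.
Pay = (2640 × $27.00 + 346 × $54.00) ÷ 60 = $1499.40.

$1499.40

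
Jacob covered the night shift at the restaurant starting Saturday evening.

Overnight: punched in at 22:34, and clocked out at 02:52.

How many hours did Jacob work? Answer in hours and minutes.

4 h 18 min

Overnight: 22:34 → midnight = 1 h 26 min; midnight → 02:52 = 2 h 52 min; span 4 h 18 min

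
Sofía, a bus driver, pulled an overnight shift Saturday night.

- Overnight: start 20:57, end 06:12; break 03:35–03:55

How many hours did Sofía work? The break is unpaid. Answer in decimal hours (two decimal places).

Overnight: 20:57 → midnight = 3 h 3 min; midnight → 06:12 = 6 h 12 min; span 9 h 15 min; less 20 min break → 8 h 55 min

8.92 hours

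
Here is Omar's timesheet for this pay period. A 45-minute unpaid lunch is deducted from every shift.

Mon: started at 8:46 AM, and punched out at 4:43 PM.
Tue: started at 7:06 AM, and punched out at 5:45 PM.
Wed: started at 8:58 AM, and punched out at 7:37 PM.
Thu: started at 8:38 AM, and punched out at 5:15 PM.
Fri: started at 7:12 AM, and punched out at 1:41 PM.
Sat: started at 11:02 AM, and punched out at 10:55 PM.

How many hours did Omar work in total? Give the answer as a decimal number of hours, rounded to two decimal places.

Mon: 8:46 AM–4:43 PM = 7 h 57 min; less 45 min break → 7 h 12 min
Tue: 7:06 AM–5:45 PM = 10 h 39 min; less 45 min break → 9 h 54 min
Wed: 8:58 AM–7:37 PM = 10 h 39 min; less 45 min break → 9 h 54 min
Thu: 8:38 AM–5:15 PM = 8 h 37 min; less 45 min break → 7 h 52 min
Fri: 7:12 AM–1:41 PM = 6 h 29 min; less 45 min break → 5 h 44 min
Sat: 11:02 AM–10:55 PM = 11 h 53 min; less 45 min break → 11 h 8 min
Total: 7 h 12 min + 9 h 54 min + 9 h 54 min + 7 h 52 min + 5 h 44 min + 11 h 8 min = 51 h 44 min.

51.73 hours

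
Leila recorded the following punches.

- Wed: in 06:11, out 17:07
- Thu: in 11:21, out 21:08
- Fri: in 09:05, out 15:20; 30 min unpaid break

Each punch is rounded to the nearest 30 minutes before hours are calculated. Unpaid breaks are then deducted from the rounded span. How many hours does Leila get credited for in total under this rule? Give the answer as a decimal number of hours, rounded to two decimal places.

Wed: in 06:11→06:00, out 17:07→17:00; 11 h 0 min
Thu: in 11:21→11:30, out 21:08→21:00; 9 h 30 min
Fri: in 09:05→09:00, out 15:20→15:30; 6 h 30 min − 30 min = 6 h 0 min
Total credited: 26 h 30 min.

26.50 hours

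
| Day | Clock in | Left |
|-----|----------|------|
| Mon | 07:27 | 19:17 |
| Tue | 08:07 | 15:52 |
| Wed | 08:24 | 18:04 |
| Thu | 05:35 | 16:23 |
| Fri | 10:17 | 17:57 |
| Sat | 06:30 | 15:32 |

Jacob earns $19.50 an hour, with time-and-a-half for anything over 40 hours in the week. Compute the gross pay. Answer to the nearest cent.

$1269.94

Mon: 07:27–19:17 = 11 h 50 min
Tue: 08:07–15:52 = 7 h 45 min
Wed: 08:24–18:04 = 9 h 40 min
Thu: 05:35–16:23 = 10 h 48 min
Fri: 10:17–17:57 = 7 h 40 min
Sat: 06:30–15:32 = 9 h 2 min
Total worked: 56 h 45 min = 3405 min.
Regular 40 h 0 min = 2400 min at $19.50/h; overtime 16 h 45 min = 1005 min at $29.25/h.
Pay = (2400 × $19.50 + 1005 × $29.25) ÷ 60 = $1269.94.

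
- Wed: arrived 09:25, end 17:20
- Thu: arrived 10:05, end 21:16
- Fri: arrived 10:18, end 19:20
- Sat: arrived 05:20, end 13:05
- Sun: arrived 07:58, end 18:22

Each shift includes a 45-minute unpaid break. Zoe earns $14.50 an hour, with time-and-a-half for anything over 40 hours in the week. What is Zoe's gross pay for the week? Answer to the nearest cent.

$635.10

Wed: 09:25–17:20 = 7 h 55 min; less 45 min break → 7 h 10 min
Thu: 10:05–21:16 = 11 h 11 min; less 45 min break → 10 h 26 min
Fri: 10:18–19:20 = 9 h 2 min; less 45 min break → 8 h 17 min
Sat: 05:20–13:05 = 7 h 45 min; less 45 min break → 7 h 0 min
Sun: 07:58–18:22 = 10 h 24 min; less 45 min break → 9 h 39 min
Total worked: 42 h 32 min = 2552 min.
Regular 40 h 0 min = 2400 min at $14.50/h; overtime 2 h 32 min = 152 min at $21.75/h.
Pay = (2400 × $14.50 + 152 × $21.75) ÷ 60 = $635.10.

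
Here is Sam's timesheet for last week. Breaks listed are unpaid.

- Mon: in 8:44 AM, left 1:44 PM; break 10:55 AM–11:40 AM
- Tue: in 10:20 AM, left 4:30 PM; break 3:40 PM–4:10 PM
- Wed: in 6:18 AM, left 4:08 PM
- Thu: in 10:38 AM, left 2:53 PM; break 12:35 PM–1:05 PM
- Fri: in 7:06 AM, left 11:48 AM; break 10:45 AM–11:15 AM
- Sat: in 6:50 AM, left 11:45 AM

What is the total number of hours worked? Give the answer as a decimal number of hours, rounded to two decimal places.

32.62 hours

Mon: 8:44 AM–1:44 PM = 5 h 0 min; less 45 min break → 4 h 15 min
Tue: 10:20 AM–4:30 PM = 6 h 10 min; less 30 min break → 5 h 40 min
Wed: 6:18 AM–4:08 PM = 9 h 50 min
Thu: 10:38 AM–2:53 PM = 4 h 15 min; less 30 min break → 3 h 45 min
Fri: 7:06 AM–11:48 AM = 4 h 42 min; less 30 min break → 4 h 12 min
Sat: 6:50 AM–11:45 AM = 4 h 55 min
Total: 4 h 15 min + 5 h 40 min + 9 h 50 min + 3 h 45 min + 4 h 12 min + 4 h 55 min = 32 h 37 min.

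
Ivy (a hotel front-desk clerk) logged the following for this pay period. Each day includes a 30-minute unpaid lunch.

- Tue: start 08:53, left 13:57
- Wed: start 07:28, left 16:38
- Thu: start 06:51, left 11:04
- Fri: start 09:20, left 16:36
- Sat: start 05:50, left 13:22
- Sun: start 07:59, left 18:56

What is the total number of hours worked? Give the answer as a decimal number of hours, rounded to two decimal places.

Tue: 08:53–13:57 = 5 h 4 min; less 30 min break → 4 h 34 min
Wed: 07:28–16:38 = 9 h 10 min; less 30 min break → 8 h 40 min
Thu: 06:51–11:04 = 4 h 13 min; less 30 min break → 3 h 43 min
Fri: 09:20–16:36 = 7 h 16 min; less 30 min break → 6 h 46 min
Sat: 05:50–13:22 = 7 h 32 min; less 30 min break → 7 h 2 min
Sun: 07:59–18:56 = 10 h 57 min; less 30 min break → 10 h 27 min
Total: 4 h 34 min + 8 h 40 min + 3 h 43 min + 6 h 46 min + 7 h 2 min + 10 h 27 min = 41 h 12 min.

41.20 hours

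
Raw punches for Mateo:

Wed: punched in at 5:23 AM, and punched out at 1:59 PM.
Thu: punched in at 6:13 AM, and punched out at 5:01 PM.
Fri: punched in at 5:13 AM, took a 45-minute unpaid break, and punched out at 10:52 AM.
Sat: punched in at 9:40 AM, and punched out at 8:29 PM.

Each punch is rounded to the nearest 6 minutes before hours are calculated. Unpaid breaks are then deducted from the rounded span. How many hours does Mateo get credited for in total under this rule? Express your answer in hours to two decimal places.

35.15 hours

Wed: in 5:23 AM→5:24 AM, out 1:59 PM→2:00 PM; 8 h 36 min
Thu: in 6:13 AM→6:12 AM, out 5:01 PM→5:00 PM; 10 h 48 min
Fri: in 5:13 AM→5:12 AM, out 10:52 AM→10:54 AM; 5 h 42 min − 45 min = 4 h 57 min
Sat: in 9:40 AM→9:42 AM, out 8:29 PM→8:30 PM; 10 h 48 min
Total credited: 35 h 9 min.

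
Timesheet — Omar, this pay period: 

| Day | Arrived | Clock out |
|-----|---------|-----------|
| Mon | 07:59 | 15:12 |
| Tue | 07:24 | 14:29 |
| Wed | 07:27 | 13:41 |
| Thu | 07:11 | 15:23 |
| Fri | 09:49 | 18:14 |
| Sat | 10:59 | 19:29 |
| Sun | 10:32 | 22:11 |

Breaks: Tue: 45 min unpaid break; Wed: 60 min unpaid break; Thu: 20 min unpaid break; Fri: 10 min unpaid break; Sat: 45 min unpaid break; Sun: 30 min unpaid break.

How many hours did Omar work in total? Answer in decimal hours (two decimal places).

Mon: 07:59–15:12 = 7 h 13 min
Tue: 07:24–14:29 = 7 h 5 min; less 45 min break → 6 h 20 min
Wed: 07:27–13:41 = 6 h 14 min; less 60 min break → 5 h 14 min
Thu: 07:11–15:23 = 8 h 12 min; less 20 min break → 7 h 52 min
Fri: 09:49–18:14 = 8 h 25 min; less 10 min break → 8 h 15 min
Sat: 10:59–19:29 = 8 h 30 min; less 45 min break → 7 h 45 min
Sun: 10:32–22:11 = 11 h 39 min; less 30 min break → 11 h 9 min
Total: 7 h 13 min + 6 h 20 min + 5 h 14 min + 7 h 52 min + 8 h 15 min + 7 h 45 min + 11 h 9 min = 53 h 48 min.

53.80 hours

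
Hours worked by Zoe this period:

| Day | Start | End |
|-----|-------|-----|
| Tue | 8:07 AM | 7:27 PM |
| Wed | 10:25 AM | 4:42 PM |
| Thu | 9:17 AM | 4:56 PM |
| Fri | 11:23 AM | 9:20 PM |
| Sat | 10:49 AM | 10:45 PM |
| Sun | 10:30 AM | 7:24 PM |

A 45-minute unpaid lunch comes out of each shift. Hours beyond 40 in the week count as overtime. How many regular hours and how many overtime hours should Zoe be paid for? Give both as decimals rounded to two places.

Tue: 8:07 AM–7:27 PM = 11 h 20 min; less 45 min break → 10 h 35 min
Wed: 10:25 AM–4:42 PM = 6 h 17 min; less 45 min break → 5 h 32 min
Thu: 9:17 AM–4:56 PM = 7 h 39 min; less 45 min break → 6 h 54 min
Fri: 11:23 AM–9:20 PM = 9 h 57 min; less 45 min break → 9 h 12 min
Sat: 10:49 AM–10:45 PM = 11 h 56 min; less 45 min break → 11 h 11 min
Sun: 10:30 AM–7:24 PM = 8 h 54 min; less 45 min break → 8 h 9 min
Total worked: 51 h 33 min = 51.55 h.
Threshold 40 h → overtime 11 h 33 min, regular 40 h 0 min.

Regular 40.00 hours, overtime 11.55 hours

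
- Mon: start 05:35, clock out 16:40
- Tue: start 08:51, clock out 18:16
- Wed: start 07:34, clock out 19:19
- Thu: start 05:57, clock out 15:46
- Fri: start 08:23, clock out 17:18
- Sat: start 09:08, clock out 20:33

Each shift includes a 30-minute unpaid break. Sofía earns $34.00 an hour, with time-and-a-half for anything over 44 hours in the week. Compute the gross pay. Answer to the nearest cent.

$2281.40

Mon: 05:35–16:40 = 11 h 5 min; less 30 min break → 10 h 35 min
Tue: 08:51–18:16 = 9 h 25 min; less 30 min break → 8 h 55 min
Wed: 07:34–19:19 = 11 h 45 min; less 30 min break → 11 h 15 min
Thu: 05:57–15:46 = 9 h 49 min; less 30 min break → 9 h 19 min
Fri: 08:23–17:18 = 8 h 55 min; less 30 min break → 8 h 25 min
Sat: 09:08–20:33 = 11 h 25 min; less 30 min break → 10 h 55 min
Total worked: 59 h 24 min = 3564 min.
Regular 44 h 0 min = 2640 min at $34.00/h; overtime 15 h 24 min = 924 min at $51.00/h.
Pay = (2640 × $34.00 + 924 × $51.00) ÷ 60 = $2281.40.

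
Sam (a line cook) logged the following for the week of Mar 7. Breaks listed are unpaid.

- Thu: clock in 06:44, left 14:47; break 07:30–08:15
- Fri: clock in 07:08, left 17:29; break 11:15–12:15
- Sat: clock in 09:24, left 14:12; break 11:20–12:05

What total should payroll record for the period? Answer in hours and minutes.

Thu: 06:44–14:47 = 8 h 3 min; less 45 min break → 7 h 18 min
Fri: 07:08–17:29 = 10 h 21 min; less 60 min break → 9 h 21 min
Sat: 09:24–14:12 = 4 h 48 min; less 45 min break → 4 h 3 min
Total: 7 h 18 min + 9 h 21 min + 4 h 3 min = 20 h 42 min.

20 h 42 min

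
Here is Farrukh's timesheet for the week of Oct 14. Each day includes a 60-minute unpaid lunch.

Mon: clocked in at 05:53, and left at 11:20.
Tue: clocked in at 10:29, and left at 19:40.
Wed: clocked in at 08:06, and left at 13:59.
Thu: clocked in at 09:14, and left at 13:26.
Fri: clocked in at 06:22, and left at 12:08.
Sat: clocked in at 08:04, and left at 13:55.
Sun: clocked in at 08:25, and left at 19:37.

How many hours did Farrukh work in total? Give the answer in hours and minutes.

Mon: 05:53–11:20 = 5 h 27 min; less 60 min break → 4 h 27 min
Tue: 10:29–19:40 = 9 h 11 min; less 60 min break → 8 h 11 min
Wed: 08:06–13:59 = 5 h 53 min; less 60 min break → 4 h 53 min
Thu: 09:14–13:26 = 4 h 12 min; less 60 min break → 3 h 12 min
Fri: 06:22–12:08 = 5 h 46 min; less 60 min break → 4 h 46 min
Sat: 08:04–13:55 = 5 h 51 min; less 60 min break → 4 h 51 min
Sun: 08:25–19:37 = 11 h 12 min; less 60 min break → 10 h 12 min
Total: 4 h 27 min + 8 h 11 min + 4 h 53 min + 3 h 12 min + 4 h 46 min + 4 h 51 min + 10 h 12 min = 40 h 32 min.

40 h 32 min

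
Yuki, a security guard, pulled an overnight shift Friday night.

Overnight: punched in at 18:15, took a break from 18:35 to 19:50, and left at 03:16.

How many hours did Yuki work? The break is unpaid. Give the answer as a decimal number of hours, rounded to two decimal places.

7.77 hours

Overnight: 18:15 → midnight = 5 h 45 min; midnight → 03:16 = 3 h 16 min; span 9 h 1 min; less 75 min break → 7 h 46 min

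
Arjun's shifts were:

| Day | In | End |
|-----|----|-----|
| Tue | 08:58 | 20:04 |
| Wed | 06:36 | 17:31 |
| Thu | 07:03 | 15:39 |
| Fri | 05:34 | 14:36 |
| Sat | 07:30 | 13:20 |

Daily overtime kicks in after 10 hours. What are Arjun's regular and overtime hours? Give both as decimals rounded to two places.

Tue: 08:58–20:04 = 11 h 6 min
Wed: 06:36–17:31 = 10 h 55 min
Thu: 07:03–15:39 = 8 h 36 min
Fri: 05:34–14:36 = 9 h 2 min
Sat: 07:30–13:20 = 5 h 50 min
Tue reg 10 h 0 min / OT 1 h 6 min; Wed reg 10 h 0 min / OT 0 h 55 min; Thu reg 8 h 36 min / OT 0 h 0 min; Fri reg 9 h 2 min / OT 0 h 0 min; Sat reg 5 h 50 min / OT 0 h 0 min.
Totals: regular 43 h 28 min, overtime 2 h 1 min.

Regular 43.47 hours, overtime 2.02 hours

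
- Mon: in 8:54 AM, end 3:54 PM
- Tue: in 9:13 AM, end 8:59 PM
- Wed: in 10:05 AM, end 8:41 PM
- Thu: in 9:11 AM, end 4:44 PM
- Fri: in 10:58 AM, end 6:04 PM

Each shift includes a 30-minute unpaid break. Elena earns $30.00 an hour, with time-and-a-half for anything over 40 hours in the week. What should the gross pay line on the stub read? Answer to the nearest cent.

Mon: 8:54 AM–3:54 PM = 7 h 0 min; less 30 min break → 6 h 30 min
Tue: 9:13 AM–8:59 PM = 11 h 46 min; less 30 min break → 11 h 16 min
Wed: 10:05 AM–8:41 PM = 10 h 36 min; less 30 min break → 10 h 6 min
Thu: 9:11 AM–4:44 PM = 7 h 33 min; less 30 min break → 7 h 3 min
Fri: 10:58 AM–6:04 PM = 7 h 6 min; less 30 min break → 6 h 36 min
Total worked: 41 h 31 min = 2491 min.
Regular 40 h 0 min = 2400 min at $30.00/h; overtime 1 h 31 min = 91 min at $45.00/h.
Pay = (2400 × $30.00 + 91 × $45.00) ÷ 60 = $1268.25.

$1268.25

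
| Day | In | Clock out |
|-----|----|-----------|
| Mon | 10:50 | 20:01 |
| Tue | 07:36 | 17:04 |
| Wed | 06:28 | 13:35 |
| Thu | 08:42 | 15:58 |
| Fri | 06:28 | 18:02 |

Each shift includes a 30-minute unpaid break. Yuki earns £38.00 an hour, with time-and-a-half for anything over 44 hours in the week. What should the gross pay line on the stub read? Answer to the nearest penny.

Mon: 10:50–20:01 = 9 h 11 min; less 30 min break → 8 h 41 min
Tue: 07:36–17:04 = 9 h 28 min; less 30 min break → 8 h 58 min
Wed: 06:28–13:35 = 7 h 7 min; less 30 min break → 6 h 37 min
Thu: 08:42–15:58 = 7 h 16 min; less 30 min break → 6 h 46 min
Fri: 06:28–18:02 = 11 h 34 min; less 30 min break → 11 h 4 min
Total worked: 42 h 6 min = 2526 min.
Regular 42 h 6 min = 2526 min at £38.00/h; overtime 0 h 0 min = 0 min at £57.00/h.
Pay = (2526 × £38.00 + 0 × £57.00) ÷ 60 = £1599.80.

£1599.80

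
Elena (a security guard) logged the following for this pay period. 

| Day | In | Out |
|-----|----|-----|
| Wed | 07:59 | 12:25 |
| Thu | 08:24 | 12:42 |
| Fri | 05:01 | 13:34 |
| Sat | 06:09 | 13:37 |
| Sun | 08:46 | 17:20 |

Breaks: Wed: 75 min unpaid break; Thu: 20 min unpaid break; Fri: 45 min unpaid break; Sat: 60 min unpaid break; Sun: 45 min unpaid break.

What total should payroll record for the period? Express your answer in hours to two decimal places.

29.23 hours

Wed: 07:59–12:25 = 4 h 26 min; less 75 min break → 3 h 11 min
Thu: 08:24–12:42 = 4 h 18 min; less 20 min break → 3 h 58 min
Fri: 05:01–13:34 = 8 h 33 min; less 45 min break → 7 h 48 min
Sat: 06:09–13:37 = 7 h 28 min; less 60 min break → 6 h 28 min
Sun: 08:46–17:20 = 8 h 34 min; less 45 min break → 7 h 49 min
Total: 3 h 11 min + 3 h 58 min + 7 h 48 min + 6 h 28 min + 7 h 49 min = 29 h 14 min.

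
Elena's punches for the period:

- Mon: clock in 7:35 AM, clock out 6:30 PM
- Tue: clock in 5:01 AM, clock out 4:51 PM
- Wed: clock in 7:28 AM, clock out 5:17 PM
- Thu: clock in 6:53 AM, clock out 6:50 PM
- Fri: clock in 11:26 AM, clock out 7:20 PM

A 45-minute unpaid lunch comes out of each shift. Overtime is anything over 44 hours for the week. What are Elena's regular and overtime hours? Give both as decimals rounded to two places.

Mon: 7:35 AM–6:30 PM = 10 h 55 min; less 45 min break → 10 h 10 min
Tue: 5:01 AM–4:51 PM = 11 h 50 min; less 45 min break → 11 h 5 min
Wed: 7:28 AM–5:17 PM = 9 h 49 min; less 45 min break → 9 h 4 min
Thu: 6:53 AM–6:50 PM = 11 h 57 min; less 45 min break → 11 h 12 min
Fri: 11:26 AM–7:20 PM = 7 h 54 min; less 45 min break → 7 h 9 min
Total worked: 48 h 40 min = 48.67 h.
Threshold 44 h → overtime 4 h 40 min, regular 44 h 0 min.

Regular 44.00 hours, overtime 4.67 hours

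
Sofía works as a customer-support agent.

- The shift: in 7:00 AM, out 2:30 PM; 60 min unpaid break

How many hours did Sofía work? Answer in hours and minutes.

6 h 30 min

The shift: 7:00 AM–2:30 PM = 7 h 30 min; less 60 min break → 6 h 30 min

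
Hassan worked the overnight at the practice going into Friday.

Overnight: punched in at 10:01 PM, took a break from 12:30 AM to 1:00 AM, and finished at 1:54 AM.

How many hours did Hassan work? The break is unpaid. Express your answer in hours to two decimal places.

Overnight: 10:01 PM → midnight = 1 h 59 min; midnight → 1:54 AM = 1 h 54 min; span 3 h 53 min; less 30 min break → 3 h 23 min

3.38 hours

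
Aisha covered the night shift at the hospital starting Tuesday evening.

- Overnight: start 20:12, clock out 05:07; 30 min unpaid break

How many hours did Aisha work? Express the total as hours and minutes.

Overnight: 20:12 → midnight = 3 h 48 min; midnight → 05:07 = 5 h 7 min; span 8 h 55 min; less 30 min break → 8 h 25 min

8 h 25 min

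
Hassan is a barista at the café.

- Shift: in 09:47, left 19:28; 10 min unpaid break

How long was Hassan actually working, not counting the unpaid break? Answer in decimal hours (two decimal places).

Shift: 09:47–19:28 = 9 h 41 min; less 10 min break → 9 h 31 min

9.52 hours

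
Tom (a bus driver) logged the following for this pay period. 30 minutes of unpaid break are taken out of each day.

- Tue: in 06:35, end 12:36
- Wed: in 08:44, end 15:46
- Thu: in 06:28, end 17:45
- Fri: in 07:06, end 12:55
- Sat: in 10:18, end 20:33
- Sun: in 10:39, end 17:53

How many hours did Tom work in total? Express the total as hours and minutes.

44 h 38 min

Tue: 06:35–12:36 = 6 h 1 min; less 30 min break → 5 h 31 min
Wed: 08:44–15:46 = 7 h 2 min; less 30 min break → 6 h 32 min
Thu: 06:28–17:45 = 11 h 17 min; less 30 min break → 10 h 47 min
Fri: 07:06–12:55 = 5 h 49 min; less 30 min break → 5 h 19 min
Sat: 10:18–20:33 = 10 h 15 min; less 30 min break → 9 h 45 min
Sun: 10:39–17:53 = 7 h 14 min; less 30 min break → 6 h 44 min
Total: 5 h 31 min + 6 h 32 min + 10 h 47 min + 5 h 19 min + 9 h 45 min + 6 h 44 min = 44 h 38 min.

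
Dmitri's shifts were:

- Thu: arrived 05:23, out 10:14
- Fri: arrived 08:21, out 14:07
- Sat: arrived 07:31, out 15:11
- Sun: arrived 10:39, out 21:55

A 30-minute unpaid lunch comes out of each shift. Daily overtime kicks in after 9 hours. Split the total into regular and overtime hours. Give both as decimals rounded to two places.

Regular 25.78 hours, overtime 1.77 hours

Thu: 05:23–10:14 = 4 h 51 min; less 30 min break → 4 h 21 min
Fri: 08:21–14:07 = 5 h 46 min; less 30 min break → 5 h 16 min
Sat: 07:31–15:11 = 7 h 40 min; less 30 min break → 7 h 10 min
Sun: 10:39–21:55 = 11 h 16 min; less 30 min break → 10 h 46 min
Thu reg 4 h 21 min / OT 0 h 0 min; Fri reg 5 h 16 min / OT 0 h 0 min; Sat reg 7 h 10 min / OT 0 h 0 min; Sun reg 9 h 0 min / OT 1 h 46 min.
Totals: regular 25 h 47 min, overtime 1 h 46 min.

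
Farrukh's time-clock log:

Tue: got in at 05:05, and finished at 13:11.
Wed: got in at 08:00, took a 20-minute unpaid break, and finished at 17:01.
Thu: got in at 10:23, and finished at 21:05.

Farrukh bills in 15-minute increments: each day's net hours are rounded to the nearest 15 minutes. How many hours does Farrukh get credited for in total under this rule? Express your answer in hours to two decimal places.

27.50 hours

Tue: 05:05–13:11 = 8 h 6 min → rounds to 8 h 0 min
Wed: 08:00–17:01 = 9 h 1 min − 20 min = 8 h 41 min → rounds to 8 h 45 min
Thu: 10:23–21:05 = 10 h 42 min → rounds to 10 h 45 min
Total credited: 27 h 30 min.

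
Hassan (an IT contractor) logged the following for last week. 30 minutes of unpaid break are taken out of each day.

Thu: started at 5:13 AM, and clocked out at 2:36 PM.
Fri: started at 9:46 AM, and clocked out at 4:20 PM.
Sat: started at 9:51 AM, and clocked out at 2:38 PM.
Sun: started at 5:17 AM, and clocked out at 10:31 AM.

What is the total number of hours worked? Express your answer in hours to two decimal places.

23.97 hours

Thu: 5:13 AM–2:36 PM = 9 h 23 min; less 30 min break → 8 h 53 min
Fri: 9:46 AM–4:20 PM = 6 h 34 min; less 30 min break → 6 h 4 min
Sat: 9:51 AM–2:38 PM = 4 h 47 min; less 30 min break → 4 h 17 min
Sun: 5:17 AM–10:31 AM = 5 h 14 min; less 30 min break → 4 h 44 min
Total: 8 h 53 min + 6 h 4 min + 4 h 17 min + 4 h 44 min = 23 h 58 min.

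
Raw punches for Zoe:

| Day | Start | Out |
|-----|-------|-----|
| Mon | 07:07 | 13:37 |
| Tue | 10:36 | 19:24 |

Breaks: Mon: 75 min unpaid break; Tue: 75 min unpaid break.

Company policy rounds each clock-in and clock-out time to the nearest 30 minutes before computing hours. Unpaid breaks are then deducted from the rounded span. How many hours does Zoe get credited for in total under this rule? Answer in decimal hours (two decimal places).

13.00 hours

Mon: in 07:07→07:00, out 13:37→13:30; 6 h 30 min − 75 min = 5 h 15 min
Tue: in 10:36→10:30, out 19:24→19:30; 9 h 0 min − 75 min = 7 h 45 min
Total credited: 13 h 0 min.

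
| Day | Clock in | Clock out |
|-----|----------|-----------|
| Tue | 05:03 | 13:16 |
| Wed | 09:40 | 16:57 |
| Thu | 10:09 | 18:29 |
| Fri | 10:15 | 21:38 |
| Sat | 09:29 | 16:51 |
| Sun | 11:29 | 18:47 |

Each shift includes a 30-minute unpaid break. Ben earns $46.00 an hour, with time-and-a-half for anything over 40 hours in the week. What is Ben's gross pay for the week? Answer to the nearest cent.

Tue: 05:03–13:16 = 8 h 13 min; less 30 min break → 7 h 43 min
Wed: 09:40–16:57 = 7 h 17 min; less 30 min break → 6 h 47 min
Thu: 10:09–18:29 = 8 h 20 min; less 30 min break → 7 h 50 min
Fri: 10:15–21:38 = 11 h 23 min; less 30 min break → 10 h 53 min
Sat: 09:29–16:51 = 7 h 22 min; less 30 min break → 6 h 52 min
Sun: 11:29–18:47 = 7 h 18 min; less 30 min break → 6 h 48 min
Total worked: 46 h 53 min = 2813 min.
Regular 40 h 0 min = 2400 min at $46.00/h; overtime 6 h 53 min = 413 min at $69.00/h.
Pay = (2400 × $46.00 + 413 × $69.00) ÷ 60 = $2314.95.

$2314.95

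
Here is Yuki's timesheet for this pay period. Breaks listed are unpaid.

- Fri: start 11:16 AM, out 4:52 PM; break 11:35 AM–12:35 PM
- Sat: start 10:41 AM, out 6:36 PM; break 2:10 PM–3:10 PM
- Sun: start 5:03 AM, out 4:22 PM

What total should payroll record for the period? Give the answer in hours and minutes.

22 h 50 min

Fri: 11:16 AM–4:52 PM = 5 h 36 min; less 60 min break → 4 h 36 min
Sat: 10:41 AM–6:36 PM = 7 h 55 min; less 60 min break → 6 h 55 min
Sun: 5:03 AM–4:22 PM = 11 h 19 min
Total: 4 h 36 min + 6 h 55 min + 11 h 19 min = 22 h 50 min.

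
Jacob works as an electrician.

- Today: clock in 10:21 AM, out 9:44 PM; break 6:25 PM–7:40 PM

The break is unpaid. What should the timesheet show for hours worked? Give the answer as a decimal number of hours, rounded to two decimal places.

Today: 10:21 AM–9:44 PM = 11 h 23 min; less 75 min break → 10 h 8 min

10.13 hours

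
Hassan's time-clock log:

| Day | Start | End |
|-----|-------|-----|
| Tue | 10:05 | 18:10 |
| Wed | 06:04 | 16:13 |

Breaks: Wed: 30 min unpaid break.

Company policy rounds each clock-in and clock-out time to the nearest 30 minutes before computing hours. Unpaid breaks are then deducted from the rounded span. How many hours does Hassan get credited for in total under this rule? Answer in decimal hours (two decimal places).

Tue: in 10:05→10:00, out 18:10→18:00; 8 h 0 min
Wed: in 06:04→06:00, out 16:13→16:00; 10 h 0 min − 30 min = 9 h 30 min
Total credited: 17 h 30 min.

17.50 hours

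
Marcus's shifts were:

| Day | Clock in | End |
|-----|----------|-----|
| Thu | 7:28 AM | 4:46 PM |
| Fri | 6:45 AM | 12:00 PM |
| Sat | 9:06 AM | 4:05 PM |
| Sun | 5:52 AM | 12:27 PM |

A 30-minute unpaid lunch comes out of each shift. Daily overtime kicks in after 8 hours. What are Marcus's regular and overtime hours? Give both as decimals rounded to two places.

Thu: 7:28 AM–4:46 PM = 9 h 18 min; less 30 min break → 8 h 48 min
Fri: 6:45 AM–12:00 PM = 5 h 15 min; less 30 min break → 4 h 45 min
Sat: 9:06 AM–4:05 PM = 6 h 59 min; less 30 min break → 6 h 29 min
Sun: 5:52 AM–12:27 PM = 6 h 35 min; less 30 min break → 6 h 5 min
Thu reg 8 h 0 min / OT 0 h 48 min; Fri reg 4 h 45 min / OT 0 h 0 min; Sat reg 6 h 29 min / OT 0 h 0 min; Sun reg 6 h 5 min / OT 0 h 0 min.
Totals: regular 25 h 19 min, overtime 0 h 48 min.

Regular 25.32 hours, overtime 0.80 hours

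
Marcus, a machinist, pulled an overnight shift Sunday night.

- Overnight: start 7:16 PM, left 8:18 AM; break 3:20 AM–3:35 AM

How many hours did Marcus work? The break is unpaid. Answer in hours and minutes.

Overnight: 7:16 PM → midnight = 4 h 44 min; midnight → 8:18 AM = 8 h 18 min; span 13 h 2 min; less 15 min break → 12 h 47 min

12 h 47 min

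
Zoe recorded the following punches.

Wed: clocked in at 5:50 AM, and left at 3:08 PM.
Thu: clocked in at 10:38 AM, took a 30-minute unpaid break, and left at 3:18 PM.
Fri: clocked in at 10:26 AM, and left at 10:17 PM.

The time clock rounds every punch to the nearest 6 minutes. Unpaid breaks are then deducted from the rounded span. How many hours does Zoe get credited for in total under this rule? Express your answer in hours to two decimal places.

25.40 hours

Wed: in 5:50 AM→5:48 AM, out 3:08 PM→3:06 PM; 9 h 18 min
Thu: in 10:38 AM→10:36 AM, out 3:18 PM→3:18 PM; 4 h 42 min − 30 min = 4 h 12 min
Fri: in 10:26 AM→10:24 AM, out 10:17 PM→10:18 PM; 11 h 54 min
Total credited: 25 h 24 min.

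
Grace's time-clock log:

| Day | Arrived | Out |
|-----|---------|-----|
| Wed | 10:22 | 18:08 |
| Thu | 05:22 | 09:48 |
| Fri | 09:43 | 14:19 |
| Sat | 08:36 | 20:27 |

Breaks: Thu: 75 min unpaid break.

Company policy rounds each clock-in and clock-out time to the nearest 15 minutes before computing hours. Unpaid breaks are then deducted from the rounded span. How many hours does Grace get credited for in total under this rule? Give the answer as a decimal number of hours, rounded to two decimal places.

Wed: in 10:22→10:15, out 18:08→18:15; 8 h 0 min
Thu: in 05:22→05:15, out 09:48→09:45; 4 h 30 min − 75 min = 3 h 15 min
Fri: in 09:43→09:45, out 14:19→14:15; 4 h 30 min
Sat: in 08:36→08:30, out 20:27→20:30; 12 h 0 min
Total credited: 27 h 45 min.

27.75 hours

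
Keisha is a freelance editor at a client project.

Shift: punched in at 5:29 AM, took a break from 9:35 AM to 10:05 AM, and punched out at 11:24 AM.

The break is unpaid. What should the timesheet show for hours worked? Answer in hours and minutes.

Shift: 5:29 AM–11:24 AM = 5 h 55 min; less 30 min break → 5 h 25 min

5 h 25 min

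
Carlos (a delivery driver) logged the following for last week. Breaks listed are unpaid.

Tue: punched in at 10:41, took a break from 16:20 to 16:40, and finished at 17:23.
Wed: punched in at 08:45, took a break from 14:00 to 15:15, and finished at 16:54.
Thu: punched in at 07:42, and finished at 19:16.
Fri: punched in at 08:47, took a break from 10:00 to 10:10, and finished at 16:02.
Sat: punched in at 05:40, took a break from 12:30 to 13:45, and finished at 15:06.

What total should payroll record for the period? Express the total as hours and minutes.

Tue: 10:41–17:23 = 6 h 42 min; less 20 min break → 6 h 22 min
Wed: 08:45–16:54 = 8 h 9 min; less 75 min break → 6 h 54 min
Thu: 07:42–19:16 = 11 h 34 min
Fri: 08:47–16:02 = 7 h 15 min; less 10 min break → 7 h 5 min
Sat: 05:40–15:06 = 9 h 26 min; less 75 min break → 8 h 11 min
Total: 6 h 22 min + 6 h 54 min + 11 h 34 min + 7 h 5 min + 8 h 11 min = 40 h 6 min.

40 h 6 min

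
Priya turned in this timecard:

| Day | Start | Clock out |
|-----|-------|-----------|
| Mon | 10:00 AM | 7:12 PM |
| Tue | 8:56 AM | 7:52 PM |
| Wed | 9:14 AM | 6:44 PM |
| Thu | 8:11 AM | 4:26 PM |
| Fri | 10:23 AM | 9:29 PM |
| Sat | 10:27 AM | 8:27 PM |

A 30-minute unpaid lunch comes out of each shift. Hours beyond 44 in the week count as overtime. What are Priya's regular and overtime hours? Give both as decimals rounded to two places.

Mon: 10:00 AM–7:12 PM = 9 h 12 min; less 30 min break → 8 h 42 min
Tue: 8:56 AM–7:52 PM = 10 h 56 min; less 30 min break → 10 h 26 min
Wed: 9:14 AM–6:44 PM = 9 h 30 min; less 30 min break → 9 h 0 min
Thu: 8:11 AM–4:26 PM = 8 h 15 min; less 30 min break → 7 h 45 min
Fri: 10:23 AM–9:29 PM = 11 h 6 min; less 30 min break → 10 h 36 min
Sat: 10:27 AM–8:27 PM = 10 h 0 min; less 30 min break → 9 h 30 min
Total worked: 55 h 59 min = 55.98 h.
Threshold 44 h → overtime 11 h 59 min, regular 44 h 0 min.

Regular 44.00 hours, overtime 11.98 hours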